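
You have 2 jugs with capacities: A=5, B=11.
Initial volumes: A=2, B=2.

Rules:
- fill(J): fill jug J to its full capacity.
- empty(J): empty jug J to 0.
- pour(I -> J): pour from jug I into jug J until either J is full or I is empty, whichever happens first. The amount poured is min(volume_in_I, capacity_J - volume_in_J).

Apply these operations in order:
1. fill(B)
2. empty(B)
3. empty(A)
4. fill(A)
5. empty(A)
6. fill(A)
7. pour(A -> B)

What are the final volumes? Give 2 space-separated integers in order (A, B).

Step 1: fill(B) -> (A=2 B=11)
Step 2: empty(B) -> (A=2 B=0)
Step 3: empty(A) -> (A=0 B=0)
Step 4: fill(A) -> (A=5 B=0)
Step 5: empty(A) -> (A=0 B=0)
Step 6: fill(A) -> (A=5 B=0)
Step 7: pour(A -> B) -> (A=0 B=5)

Answer: 0 5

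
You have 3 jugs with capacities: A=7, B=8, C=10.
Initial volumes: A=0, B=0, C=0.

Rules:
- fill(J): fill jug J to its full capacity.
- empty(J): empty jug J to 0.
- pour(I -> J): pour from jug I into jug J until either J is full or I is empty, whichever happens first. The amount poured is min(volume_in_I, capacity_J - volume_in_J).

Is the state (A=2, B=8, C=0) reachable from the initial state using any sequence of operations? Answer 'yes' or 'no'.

Answer: yes

Derivation:
BFS from (A=0, B=0, C=0):
  1. fill(C) -> (A=0 B=0 C=10)
  2. pour(C -> B) -> (A=0 B=8 C=2)
  3. pour(C -> A) -> (A=2 B=8 C=0)
Target reached → yes.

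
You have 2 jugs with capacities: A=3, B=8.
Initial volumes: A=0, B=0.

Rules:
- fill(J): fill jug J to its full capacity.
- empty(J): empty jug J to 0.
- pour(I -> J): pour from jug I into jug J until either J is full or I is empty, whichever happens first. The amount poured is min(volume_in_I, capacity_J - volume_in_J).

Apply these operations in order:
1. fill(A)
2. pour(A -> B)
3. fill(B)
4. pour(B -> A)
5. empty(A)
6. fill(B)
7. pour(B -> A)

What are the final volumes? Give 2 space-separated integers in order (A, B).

Answer: 3 5

Derivation:
Step 1: fill(A) -> (A=3 B=0)
Step 2: pour(A -> B) -> (A=0 B=3)
Step 3: fill(B) -> (A=0 B=8)
Step 4: pour(B -> A) -> (A=3 B=5)
Step 5: empty(A) -> (A=0 B=5)
Step 6: fill(B) -> (A=0 B=8)
Step 7: pour(B -> A) -> (A=3 B=5)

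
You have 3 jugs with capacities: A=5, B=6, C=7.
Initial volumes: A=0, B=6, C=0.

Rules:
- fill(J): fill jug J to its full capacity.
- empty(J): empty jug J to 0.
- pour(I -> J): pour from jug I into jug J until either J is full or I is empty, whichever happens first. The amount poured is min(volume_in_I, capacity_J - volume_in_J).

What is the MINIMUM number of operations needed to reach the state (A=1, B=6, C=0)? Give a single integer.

BFS from (A=0, B=6, C=0). One shortest path:
  1. empty(B) -> (A=0 B=0 C=0)
  2. fill(C) -> (A=0 B=0 C=7)
  3. pour(C -> B) -> (A=0 B=6 C=1)
  4. pour(C -> A) -> (A=1 B=6 C=0)
Reached target in 4 moves.

Answer: 4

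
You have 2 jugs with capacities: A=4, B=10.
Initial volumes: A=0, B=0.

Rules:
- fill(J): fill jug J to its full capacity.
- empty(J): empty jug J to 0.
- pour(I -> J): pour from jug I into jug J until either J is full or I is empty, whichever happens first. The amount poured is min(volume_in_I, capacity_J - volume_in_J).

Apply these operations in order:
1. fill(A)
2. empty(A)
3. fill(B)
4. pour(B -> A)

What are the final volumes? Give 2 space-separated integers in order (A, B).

Answer: 4 6

Derivation:
Step 1: fill(A) -> (A=4 B=0)
Step 2: empty(A) -> (A=0 B=0)
Step 3: fill(B) -> (A=0 B=10)
Step 4: pour(B -> A) -> (A=4 B=6)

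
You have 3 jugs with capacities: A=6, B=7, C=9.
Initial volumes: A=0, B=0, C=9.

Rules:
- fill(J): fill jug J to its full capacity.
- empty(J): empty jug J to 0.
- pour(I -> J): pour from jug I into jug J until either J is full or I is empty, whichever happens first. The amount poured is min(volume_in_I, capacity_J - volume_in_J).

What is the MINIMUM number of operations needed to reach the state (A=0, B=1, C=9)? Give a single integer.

BFS from (A=0, B=0, C=9). One shortest path:
  1. fill(B) -> (A=0 B=7 C=9)
  2. pour(B -> A) -> (A=6 B=1 C=9)
  3. empty(A) -> (A=0 B=1 C=9)
Reached target in 3 moves.

Answer: 3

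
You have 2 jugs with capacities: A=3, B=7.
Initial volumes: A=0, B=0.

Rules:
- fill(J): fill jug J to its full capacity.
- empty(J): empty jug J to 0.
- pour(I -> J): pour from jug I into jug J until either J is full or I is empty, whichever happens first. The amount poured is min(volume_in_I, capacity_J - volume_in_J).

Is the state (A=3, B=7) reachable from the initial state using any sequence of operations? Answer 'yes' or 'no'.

BFS from (A=0, B=0):
  1. fill(A) -> (A=3 B=0)
  2. fill(B) -> (A=3 B=7)
Target reached → yes.

Answer: yes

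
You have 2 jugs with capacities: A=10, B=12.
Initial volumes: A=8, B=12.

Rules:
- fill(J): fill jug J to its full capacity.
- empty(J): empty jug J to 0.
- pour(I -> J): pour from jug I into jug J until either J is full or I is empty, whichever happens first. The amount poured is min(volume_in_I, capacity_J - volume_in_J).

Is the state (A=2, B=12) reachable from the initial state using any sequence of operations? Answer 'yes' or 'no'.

Answer: yes

Derivation:
BFS from (A=8, B=12):
  1. empty(A) -> (A=0 B=12)
  2. pour(B -> A) -> (A=10 B=2)
  3. empty(A) -> (A=0 B=2)
  4. pour(B -> A) -> (A=2 B=0)
  5. fill(B) -> (A=2 B=12)
Target reached → yes.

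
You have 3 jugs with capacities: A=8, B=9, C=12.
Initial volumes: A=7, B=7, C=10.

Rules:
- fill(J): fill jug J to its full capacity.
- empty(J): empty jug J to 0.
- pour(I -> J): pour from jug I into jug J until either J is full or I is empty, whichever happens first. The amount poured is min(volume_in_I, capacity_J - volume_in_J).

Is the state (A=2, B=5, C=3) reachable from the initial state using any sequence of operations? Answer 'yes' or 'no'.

Answer: no

Derivation:
BFS explored all 555 reachable states.
Reachable set includes: (0,0,0), (0,0,1), (0,0,2), (0,0,3), (0,0,4), (0,0,5), (0,0,6), (0,0,7), (0,0,8), (0,0,9), (0,0,10), (0,0,11) ...
Target (A=2, B=5, C=3) not in reachable set → no.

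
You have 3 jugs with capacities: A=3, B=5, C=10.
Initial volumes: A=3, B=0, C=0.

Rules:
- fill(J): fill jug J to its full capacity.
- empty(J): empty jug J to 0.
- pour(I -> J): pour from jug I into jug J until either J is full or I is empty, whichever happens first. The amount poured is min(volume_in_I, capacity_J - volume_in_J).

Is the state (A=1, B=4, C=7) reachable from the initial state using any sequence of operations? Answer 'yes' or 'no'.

BFS explored all 192 reachable states.
Reachable set includes: (0,0,0), (0,0,1), (0,0,2), (0,0,3), (0,0,4), (0,0,5), (0,0,6), (0,0,7), (0,0,8), (0,0,9), (0,0,10), (0,1,0) ...
Target (A=1, B=4, C=7) not in reachable set → no.

Answer: no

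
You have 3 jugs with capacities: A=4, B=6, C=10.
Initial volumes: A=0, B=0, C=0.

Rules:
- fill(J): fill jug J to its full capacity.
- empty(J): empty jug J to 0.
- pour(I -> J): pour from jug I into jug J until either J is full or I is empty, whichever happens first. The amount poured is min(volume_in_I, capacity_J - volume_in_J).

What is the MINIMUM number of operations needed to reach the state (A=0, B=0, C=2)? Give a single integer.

BFS from (A=0, B=0, C=0). One shortest path:
  1. fill(B) -> (A=0 B=6 C=0)
  2. pour(B -> A) -> (A=4 B=2 C=0)
  3. empty(A) -> (A=0 B=2 C=0)
  4. pour(B -> C) -> (A=0 B=0 C=2)
Reached target in 4 moves.

Answer: 4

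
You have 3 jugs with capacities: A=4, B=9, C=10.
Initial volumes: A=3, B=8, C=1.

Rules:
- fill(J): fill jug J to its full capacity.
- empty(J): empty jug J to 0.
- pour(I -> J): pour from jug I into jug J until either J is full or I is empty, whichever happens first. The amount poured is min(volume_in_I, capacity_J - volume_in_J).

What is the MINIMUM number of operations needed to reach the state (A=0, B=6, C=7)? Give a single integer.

Answer: 7

Derivation:
BFS from (A=3, B=8, C=1). One shortest path:
  1. empty(B) -> (A=3 B=0 C=1)
  2. pour(A -> B) -> (A=0 B=3 C=1)
  3. pour(C -> A) -> (A=1 B=3 C=0)
  4. pour(B -> C) -> (A=1 B=0 C=3)
  5. fill(B) -> (A=1 B=9 C=3)
  6. pour(B -> A) -> (A=4 B=6 C=3)
  7. pour(A -> C) -> (A=0 B=6 C=7)
Reached target in 7 moves.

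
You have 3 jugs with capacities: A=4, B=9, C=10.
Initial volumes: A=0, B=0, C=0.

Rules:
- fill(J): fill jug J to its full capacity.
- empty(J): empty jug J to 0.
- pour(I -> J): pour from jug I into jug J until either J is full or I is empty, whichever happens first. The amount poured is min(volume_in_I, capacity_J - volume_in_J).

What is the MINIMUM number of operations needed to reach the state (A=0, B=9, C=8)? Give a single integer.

Answer: 5

Derivation:
BFS from (A=0, B=0, C=0). One shortest path:
  1. fill(A) -> (A=4 B=0 C=0)
  2. fill(B) -> (A=4 B=9 C=0)
  3. pour(A -> C) -> (A=0 B=9 C=4)
  4. fill(A) -> (A=4 B=9 C=4)
  5. pour(A -> C) -> (A=0 B=9 C=8)
Reached target in 5 moves.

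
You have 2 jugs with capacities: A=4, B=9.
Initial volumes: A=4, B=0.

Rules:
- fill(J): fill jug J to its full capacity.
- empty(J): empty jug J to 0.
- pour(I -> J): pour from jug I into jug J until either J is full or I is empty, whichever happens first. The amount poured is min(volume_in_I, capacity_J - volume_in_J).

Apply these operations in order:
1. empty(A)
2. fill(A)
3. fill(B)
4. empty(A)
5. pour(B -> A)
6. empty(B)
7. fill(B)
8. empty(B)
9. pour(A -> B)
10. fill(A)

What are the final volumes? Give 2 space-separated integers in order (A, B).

Answer: 4 4

Derivation:
Step 1: empty(A) -> (A=0 B=0)
Step 2: fill(A) -> (A=4 B=0)
Step 3: fill(B) -> (A=4 B=9)
Step 4: empty(A) -> (A=0 B=9)
Step 5: pour(B -> A) -> (A=4 B=5)
Step 6: empty(B) -> (A=4 B=0)
Step 7: fill(B) -> (A=4 B=9)
Step 8: empty(B) -> (A=4 B=0)
Step 9: pour(A -> B) -> (A=0 B=4)
Step 10: fill(A) -> (A=4 B=4)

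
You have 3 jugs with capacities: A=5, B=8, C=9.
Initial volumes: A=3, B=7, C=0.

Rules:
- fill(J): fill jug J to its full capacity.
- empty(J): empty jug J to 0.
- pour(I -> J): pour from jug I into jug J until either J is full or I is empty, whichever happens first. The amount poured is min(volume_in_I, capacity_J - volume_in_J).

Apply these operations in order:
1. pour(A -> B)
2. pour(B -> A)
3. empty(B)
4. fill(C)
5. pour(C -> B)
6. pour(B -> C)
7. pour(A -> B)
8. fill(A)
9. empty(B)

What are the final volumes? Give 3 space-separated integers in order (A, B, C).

Answer: 5 0 9

Derivation:
Step 1: pour(A -> B) -> (A=2 B=8 C=0)
Step 2: pour(B -> A) -> (A=5 B=5 C=0)
Step 3: empty(B) -> (A=5 B=0 C=0)
Step 4: fill(C) -> (A=5 B=0 C=9)
Step 5: pour(C -> B) -> (A=5 B=8 C=1)
Step 6: pour(B -> C) -> (A=5 B=0 C=9)
Step 7: pour(A -> B) -> (A=0 B=5 C=9)
Step 8: fill(A) -> (A=5 B=5 C=9)
Step 9: empty(B) -> (A=5 B=0 C=9)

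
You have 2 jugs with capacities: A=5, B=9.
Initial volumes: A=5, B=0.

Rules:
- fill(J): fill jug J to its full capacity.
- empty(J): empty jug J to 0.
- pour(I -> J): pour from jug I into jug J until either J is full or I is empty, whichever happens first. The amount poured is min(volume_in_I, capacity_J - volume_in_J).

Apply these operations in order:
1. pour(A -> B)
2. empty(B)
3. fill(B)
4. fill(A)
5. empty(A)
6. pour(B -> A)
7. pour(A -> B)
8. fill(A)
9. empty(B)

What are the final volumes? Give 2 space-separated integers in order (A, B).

Step 1: pour(A -> B) -> (A=0 B=5)
Step 2: empty(B) -> (A=0 B=0)
Step 3: fill(B) -> (A=0 B=9)
Step 4: fill(A) -> (A=5 B=9)
Step 5: empty(A) -> (A=0 B=9)
Step 6: pour(B -> A) -> (A=5 B=4)
Step 7: pour(A -> B) -> (A=0 B=9)
Step 8: fill(A) -> (A=5 B=9)
Step 9: empty(B) -> (A=5 B=0)

Answer: 5 0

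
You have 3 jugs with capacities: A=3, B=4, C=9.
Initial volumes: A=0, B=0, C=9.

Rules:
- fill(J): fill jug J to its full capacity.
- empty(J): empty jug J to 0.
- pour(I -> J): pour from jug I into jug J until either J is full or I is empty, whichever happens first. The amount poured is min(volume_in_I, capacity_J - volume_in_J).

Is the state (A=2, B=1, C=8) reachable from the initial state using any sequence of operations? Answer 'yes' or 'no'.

BFS explored all 152 reachable states.
Reachable set includes: (0,0,0), (0,0,1), (0,0,2), (0,0,3), (0,0,4), (0,0,5), (0,0,6), (0,0,7), (0,0,8), (0,0,9), (0,1,0), (0,1,1) ...
Target (A=2, B=1, C=8) not in reachable set → no.

Answer: no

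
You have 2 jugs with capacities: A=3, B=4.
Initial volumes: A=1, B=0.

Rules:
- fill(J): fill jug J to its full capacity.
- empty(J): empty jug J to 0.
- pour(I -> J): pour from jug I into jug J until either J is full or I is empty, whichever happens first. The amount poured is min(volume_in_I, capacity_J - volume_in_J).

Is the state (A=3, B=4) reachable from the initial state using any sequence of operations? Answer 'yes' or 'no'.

BFS from (A=1, B=0):
  1. fill(A) -> (A=3 B=0)
  2. fill(B) -> (A=3 B=4)
Target reached → yes.

Answer: yes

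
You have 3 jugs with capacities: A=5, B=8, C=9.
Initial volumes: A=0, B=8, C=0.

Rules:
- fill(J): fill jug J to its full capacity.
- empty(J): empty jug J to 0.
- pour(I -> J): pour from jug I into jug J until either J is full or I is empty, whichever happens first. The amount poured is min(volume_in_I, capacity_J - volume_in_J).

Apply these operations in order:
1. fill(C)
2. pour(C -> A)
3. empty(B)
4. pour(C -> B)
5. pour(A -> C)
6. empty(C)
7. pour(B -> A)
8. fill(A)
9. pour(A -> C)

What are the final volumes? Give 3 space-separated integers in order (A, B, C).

Step 1: fill(C) -> (A=0 B=8 C=9)
Step 2: pour(C -> A) -> (A=5 B=8 C=4)
Step 3: empty(B) -> (A=5 B=0 C=4)
Step 4: pour(C -> B) -> (A=5 B=4 C=0)
Step 5: pour(A -> C) -> (A=0 B=4 C=5)
Step 6: empty(C) -> (A=0 B=4 C=0)
Step 7: pour(B -> A) -> (A=4 B=0 C=0)
Step 8: fill(A) -> (A=5 B=0 C=0)
Step 9: pour(A -> C) -> (A=0 B=0 C=5)

Answer: 0 0 5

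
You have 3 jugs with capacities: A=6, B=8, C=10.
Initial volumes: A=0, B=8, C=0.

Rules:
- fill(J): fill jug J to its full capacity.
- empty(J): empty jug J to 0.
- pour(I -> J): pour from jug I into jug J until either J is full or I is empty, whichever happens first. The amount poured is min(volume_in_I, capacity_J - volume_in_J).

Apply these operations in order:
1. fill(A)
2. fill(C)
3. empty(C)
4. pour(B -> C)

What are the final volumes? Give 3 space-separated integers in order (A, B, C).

Answer: 6 0 8

Derivation:
Step 1: fill(A) -> (A=6 B=8 C=0)
Step 2: fill(C) -> (A=6 B=8 C=10)
Step 3: empty(C) -> (A=6 B=8 C=0)
Step 4: pour(B -> C) -> (A=6 B=0 C=8)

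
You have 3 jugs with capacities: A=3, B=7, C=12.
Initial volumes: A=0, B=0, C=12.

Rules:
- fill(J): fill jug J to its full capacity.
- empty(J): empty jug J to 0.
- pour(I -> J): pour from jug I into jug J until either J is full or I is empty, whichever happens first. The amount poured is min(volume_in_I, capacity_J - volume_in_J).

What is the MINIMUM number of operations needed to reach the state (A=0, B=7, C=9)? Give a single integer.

BFS from (A=0, B=0, C=12). One shortest path:
  1. fill(B) -> (A=0 B=7 C=12)
  2. pour(C -> A) -> (A=3 B=7 C=9)
  3. empty(A) -> (A=0 B=7 C=9)
Reached target in 3 moves.

Answer: 3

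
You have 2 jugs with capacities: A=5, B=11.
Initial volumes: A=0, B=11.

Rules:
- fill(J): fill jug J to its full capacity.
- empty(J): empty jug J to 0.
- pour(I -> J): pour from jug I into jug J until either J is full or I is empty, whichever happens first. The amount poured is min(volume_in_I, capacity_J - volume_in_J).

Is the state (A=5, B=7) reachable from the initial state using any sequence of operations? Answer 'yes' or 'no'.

BFS from (A=0, B=11):
  1. pour(B -> A) -> (A=5 B=6)
  2. empty(A) -> (A=0 B=6)
  3. pour(B -> A) -> (A=5 B=1)
  4. empty(A) -> (A=0 B=1)
  5. pour(B -> A) -> (A=1 B=0)
  6. fill(B) -> (A=1 B=11)
  7. pour(B -> A) -> (A=5 B=7)
Target reached → yes.

Answer: yes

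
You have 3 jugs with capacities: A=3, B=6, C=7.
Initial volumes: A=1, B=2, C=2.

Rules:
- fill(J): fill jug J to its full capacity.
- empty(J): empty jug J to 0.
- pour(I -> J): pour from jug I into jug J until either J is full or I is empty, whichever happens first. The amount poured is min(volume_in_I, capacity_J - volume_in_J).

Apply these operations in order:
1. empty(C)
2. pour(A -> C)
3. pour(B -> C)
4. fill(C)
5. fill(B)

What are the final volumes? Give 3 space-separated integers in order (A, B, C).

Step 1: empty(C) -> (A=1 B=2 C=0)
Step 2: pour(A -> C) -> (A=0 B=2 C=1)
Step 3: pour(B -> C) -> (A=0 B=0 C=3)
Step 4: fill(C) -> (A=0 B=0 C=7)
Step 5: fill(B) -> (A=0 B=6 C=7)

Answer: 0 6 7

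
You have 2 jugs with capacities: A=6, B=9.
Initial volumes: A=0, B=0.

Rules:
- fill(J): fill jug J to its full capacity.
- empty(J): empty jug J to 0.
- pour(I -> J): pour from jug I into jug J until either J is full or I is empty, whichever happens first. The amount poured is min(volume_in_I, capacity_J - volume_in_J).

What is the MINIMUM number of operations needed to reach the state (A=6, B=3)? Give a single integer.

Answer: 2

Derivation:
BFS from (A=0, B=0). One shortest path:
  1. fill(B) -> (A=0 B=9)
  2. pour(B -> A) -> (A=6 B=3)
Reached target in 2 moves.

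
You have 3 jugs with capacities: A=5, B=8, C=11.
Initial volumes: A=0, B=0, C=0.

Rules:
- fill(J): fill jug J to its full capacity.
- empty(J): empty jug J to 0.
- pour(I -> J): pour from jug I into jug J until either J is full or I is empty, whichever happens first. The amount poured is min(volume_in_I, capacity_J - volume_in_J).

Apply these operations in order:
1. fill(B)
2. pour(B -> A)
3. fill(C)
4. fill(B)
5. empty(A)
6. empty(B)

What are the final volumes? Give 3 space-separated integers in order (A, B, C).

Step 1: fill(B) -> (A=0 B=8 C=0)
Step 2: pour(B -> A) -> (A=5 B=3 C=0)
Step 3: fill(C) -> (A=5 B=3 C=11)
Step 4: fill(B) -> (A=5 B=8 C=11)
Step 5: empty(A) -> (A=0 B=8 C=11)
Step 6: empty(B) -> (A=0 B=0 C=11)

Answer: 0 0 11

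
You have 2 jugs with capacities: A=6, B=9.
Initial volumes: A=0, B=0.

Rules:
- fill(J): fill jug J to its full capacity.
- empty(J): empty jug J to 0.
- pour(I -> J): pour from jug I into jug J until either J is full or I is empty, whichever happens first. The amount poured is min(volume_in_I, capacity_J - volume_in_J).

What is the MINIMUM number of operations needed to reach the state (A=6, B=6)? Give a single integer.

BFS from (A=0, B=0). One shortest path:
  1. fill(A) -> (A=6 B=0)
  2. pour(A -> B) -> (A=0 B=6)
  3. fill(A) -> (A=6 B=6)
Reached target in 3 moves.

Answer: 3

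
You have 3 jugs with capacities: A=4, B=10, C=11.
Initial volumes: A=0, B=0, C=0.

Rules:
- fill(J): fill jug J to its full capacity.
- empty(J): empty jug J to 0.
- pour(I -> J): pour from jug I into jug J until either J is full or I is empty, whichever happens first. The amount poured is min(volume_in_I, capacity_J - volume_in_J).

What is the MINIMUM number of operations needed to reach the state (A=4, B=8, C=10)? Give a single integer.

BFS from (A=0, B=0, C=0). One shortest path:
  1. fill(A) -> (A=4 B=0 C=0)
  2. fill(B) -> (A=4 B=10 C=0)
  3. pour(B -> C) -> (A=4 B=0 C=10)
  4. pour(A -> B) -> (A=0 B=4 C=10)
  5. fill(A) -> (A=4 B=4 C=10)
  6. pour(A -> B) -> (A=0 B=8 C=10)
  7. fill(A) -> (A=4 B=8 C=10)
Reached target in 7 moves.

Answer: 7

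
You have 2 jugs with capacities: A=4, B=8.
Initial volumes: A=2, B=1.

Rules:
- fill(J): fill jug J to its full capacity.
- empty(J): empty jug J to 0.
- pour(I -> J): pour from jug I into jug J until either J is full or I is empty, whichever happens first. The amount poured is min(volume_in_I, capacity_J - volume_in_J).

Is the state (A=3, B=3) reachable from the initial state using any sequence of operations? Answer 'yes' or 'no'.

BFS explored all 25 reachable states.
Reachable set includes: (0,0), (0,1), (0,2), (0,3), (0,4), (0,5), (0,6), (0,7), (0,8), (1,0), (1,8), (2,0) ...
Target (A=3, B=3) not in reachable set → no.

Answer: no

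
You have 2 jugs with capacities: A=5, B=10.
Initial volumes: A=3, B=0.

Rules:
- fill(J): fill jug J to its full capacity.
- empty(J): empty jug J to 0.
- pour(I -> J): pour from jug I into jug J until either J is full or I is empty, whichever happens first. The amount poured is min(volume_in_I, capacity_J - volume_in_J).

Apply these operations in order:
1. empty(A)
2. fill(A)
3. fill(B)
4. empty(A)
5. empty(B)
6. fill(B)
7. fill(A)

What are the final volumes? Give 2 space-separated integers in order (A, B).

Step 1: empty(A) -> (A=0 B=0)
Step 2: fill(A) -> (A=5 B=0)
Step 3: fill(B) -> (A=5 B=10)
Step 4: empty(A) -> (A=0 B=10)
Step 5: empty(B) -> (A=0 B=0)
Step 6: fill(B) -> (A=0 B=10)
Step 7: fill(A) -> (A=5 B=10)

Answer: 5 10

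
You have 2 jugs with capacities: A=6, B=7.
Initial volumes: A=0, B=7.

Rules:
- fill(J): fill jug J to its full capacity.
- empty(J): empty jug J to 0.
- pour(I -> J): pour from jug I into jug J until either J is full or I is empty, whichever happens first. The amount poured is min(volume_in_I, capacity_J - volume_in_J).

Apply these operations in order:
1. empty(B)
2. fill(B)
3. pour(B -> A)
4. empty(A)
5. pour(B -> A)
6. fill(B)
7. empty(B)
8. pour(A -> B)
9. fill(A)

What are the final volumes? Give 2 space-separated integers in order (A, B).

Step 1: empty(B) -> (A=0 B=0)
Step 2: fill(B) -> (A=0 B=7)
Step 3: pour(B -> A) -> (A=6 B=1)
Step 4: empty(A) -> (A=0 B=1)
Step 5: pour(B -> A) -> (A=1 B=0)
Step 6: fill(B) -> (A=1 B=7)
Step 7: empty(B) -> (A=1 B=0)
Step 8: pour(A -> B) -> (A=0 B=1)
Step 9: fill(A) -> (A=6 B=1)

Answer: 6 1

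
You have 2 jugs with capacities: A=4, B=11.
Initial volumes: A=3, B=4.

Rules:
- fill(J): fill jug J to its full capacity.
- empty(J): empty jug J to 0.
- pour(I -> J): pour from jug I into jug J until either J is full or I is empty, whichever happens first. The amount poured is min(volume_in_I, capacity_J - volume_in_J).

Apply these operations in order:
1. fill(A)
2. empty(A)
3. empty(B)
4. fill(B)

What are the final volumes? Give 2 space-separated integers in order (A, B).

Answer: 0 11

Derivation:
Step 1: fill(A) -> (A=4 B=4)
Step 2: empty(A) -> (A=0 B=4)
Step 3: empty(B) -> (A=0 B=0)
Step 4: fill(B) -> (A=0 B=11)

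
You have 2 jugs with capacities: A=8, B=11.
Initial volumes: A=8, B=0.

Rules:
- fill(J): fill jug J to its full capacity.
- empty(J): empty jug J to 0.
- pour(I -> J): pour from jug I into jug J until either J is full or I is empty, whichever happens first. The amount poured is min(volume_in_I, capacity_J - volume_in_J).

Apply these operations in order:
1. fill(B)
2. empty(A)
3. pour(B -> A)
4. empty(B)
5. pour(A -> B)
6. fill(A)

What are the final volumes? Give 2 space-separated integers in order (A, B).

Step 1: fill(B) -> (A=8 B=11)
Step 2: empty(A) -> (A=0 B=11)
Step 3: pour(B -> A) -> (A=8 B=3)
Step 4: empty(B) -> (A=8 B=0)
Step 5: pour(A -> B) -> (A=0 B=8)
Step 6: fill(A) -> (A=8 B=8)

Answer: 8 8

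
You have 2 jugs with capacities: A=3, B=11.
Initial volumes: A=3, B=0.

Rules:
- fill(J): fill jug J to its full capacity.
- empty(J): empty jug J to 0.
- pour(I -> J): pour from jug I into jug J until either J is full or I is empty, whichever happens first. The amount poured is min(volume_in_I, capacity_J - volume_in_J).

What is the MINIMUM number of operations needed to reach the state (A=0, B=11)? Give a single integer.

BFS from (A=3, B=0). One shortest path:
  1. empty(A) -> (A=0 B=0)
  2. fill(B) -> (A=0 B=11)
Reached target in 2 moves.

Answer: 2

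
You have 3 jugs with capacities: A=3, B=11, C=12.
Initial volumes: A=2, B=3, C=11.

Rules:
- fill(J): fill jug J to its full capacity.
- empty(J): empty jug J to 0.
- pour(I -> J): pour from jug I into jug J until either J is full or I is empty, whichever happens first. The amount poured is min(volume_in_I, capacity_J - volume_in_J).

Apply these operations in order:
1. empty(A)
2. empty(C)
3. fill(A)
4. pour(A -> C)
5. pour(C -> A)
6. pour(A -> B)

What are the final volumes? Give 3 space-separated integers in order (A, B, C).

Answer: 0 6 0

Derivation:
Step 1: empty(A) -> (A=0 B=3 C=11)
Step 2: empty(C) -> (A=0 B=3 C=0)
Step 3: fill(A) -> (A=3 B=3 C=0)
Step 4: pour(A -> C) -> (A=0 B=3 C=3)
Step 5: pour(C -> A) -> (A=3 B=3 C=0)
Step 6: pour(A -> B) -> (A=0 B=6 C=0)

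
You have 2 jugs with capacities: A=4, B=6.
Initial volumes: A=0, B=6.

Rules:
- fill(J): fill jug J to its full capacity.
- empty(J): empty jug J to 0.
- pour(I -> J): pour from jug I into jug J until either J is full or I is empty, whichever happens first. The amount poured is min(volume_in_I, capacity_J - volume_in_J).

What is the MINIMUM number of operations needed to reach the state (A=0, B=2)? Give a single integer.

Answer: 2

Derivation:
BFS from (A=0, B=6). One shortest path:
  1. pour(B -> A) -> (A=4 B=2)
  2. empty(A) -> (A=0 B=2)
Reached target in 2 moves.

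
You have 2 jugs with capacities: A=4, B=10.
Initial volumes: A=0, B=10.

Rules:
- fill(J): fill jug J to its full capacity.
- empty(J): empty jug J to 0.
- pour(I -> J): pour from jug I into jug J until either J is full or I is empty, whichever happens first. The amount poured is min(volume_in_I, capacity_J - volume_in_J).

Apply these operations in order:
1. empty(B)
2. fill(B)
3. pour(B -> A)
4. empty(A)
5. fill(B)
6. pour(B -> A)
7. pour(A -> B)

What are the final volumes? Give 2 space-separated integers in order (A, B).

Answer: 0 10

Derivation:
Step 1: empty(B) -> (A=0 B=0)
Step 2: fill(B) -> (A=0 B=10)
Step 3: pour(B -> A) -> (A=4 B=6)
Step 4: empty(A) -> (A=0 B=6)
Step 5: fill(B) -> (A=0 B=10)
Step 6: pour(B -> A) -> (A=4 B=6)
Step 7: pour(A -> B) -> (A=0 B=10)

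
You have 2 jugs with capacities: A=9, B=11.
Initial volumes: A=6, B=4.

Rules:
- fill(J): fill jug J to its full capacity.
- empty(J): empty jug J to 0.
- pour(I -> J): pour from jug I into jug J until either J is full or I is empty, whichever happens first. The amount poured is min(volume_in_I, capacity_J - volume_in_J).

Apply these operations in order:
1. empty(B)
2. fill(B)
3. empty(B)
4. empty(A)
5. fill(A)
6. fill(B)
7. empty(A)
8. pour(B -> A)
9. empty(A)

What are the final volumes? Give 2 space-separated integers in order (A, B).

Answer: 0 2

Derivation:
Step 1: empty(B) -> (A=6 B=0)
Step 2: fill(B) -> (A=6 B=11)
Step 3: empty(B) -> (A=6 B=0)
Step 4: empty(A) -> (A=0 B=0)
Step 5: fill(A) -> (A=9 B=0)
Step 6: fill(B) -> (A=9 B=11)
Step 7: empty(A) -> (A=0 B=11)
Step 8: pour(B -> A) -> (A=9 B=2)
Step 9: empty(A) -> (A=0 B=2)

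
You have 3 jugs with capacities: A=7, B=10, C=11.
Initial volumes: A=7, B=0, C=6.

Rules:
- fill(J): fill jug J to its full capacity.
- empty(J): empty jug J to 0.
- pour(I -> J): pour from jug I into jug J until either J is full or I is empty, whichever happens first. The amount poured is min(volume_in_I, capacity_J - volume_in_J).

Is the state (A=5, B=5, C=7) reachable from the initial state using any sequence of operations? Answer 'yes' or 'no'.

Answer: no

Derivation:
BFS explored all 516 reachable states.
Reachable set includes: (0,0,0), (0,0,1), (0,0,2), (0,0,3), (0,0,4), (0,0,5), (0,0,6), (0,0,7), (0,0,8), (0,0,9), (0,0,10), (0,0,11) ...
Target (A=5, B=5, C=7) not in reachable set → no.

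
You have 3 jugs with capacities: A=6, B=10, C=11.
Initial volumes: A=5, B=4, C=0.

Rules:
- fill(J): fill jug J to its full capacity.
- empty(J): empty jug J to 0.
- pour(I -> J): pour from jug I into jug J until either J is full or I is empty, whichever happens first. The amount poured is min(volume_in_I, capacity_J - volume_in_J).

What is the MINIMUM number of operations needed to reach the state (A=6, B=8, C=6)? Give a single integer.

Answer: 5

Derivation:
BFS from (A=5, B=4, C=0). One shortest path:
  1. fill(A) -> (A=6 B=4 C=0)
  2. pour(A -> C) -> (A=0 B=4 C=6)
  3. pour(B -> A) -> (A=4 B=0 C=6)
  4. fill(B) -> (A=4 B=10 C=6)
  5. pour(B -> A) -> (A=6 B=8 C=6)
Reached target in 5 moves.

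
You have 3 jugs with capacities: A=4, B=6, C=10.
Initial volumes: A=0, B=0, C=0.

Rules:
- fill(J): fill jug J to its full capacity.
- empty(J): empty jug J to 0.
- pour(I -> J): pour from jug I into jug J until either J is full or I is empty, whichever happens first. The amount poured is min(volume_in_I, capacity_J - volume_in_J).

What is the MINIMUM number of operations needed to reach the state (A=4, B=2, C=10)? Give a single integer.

BFS from (A=0, B=0, C=0). One shortest path:
  1. fill(B) -> (A=0 B=6 C=0)
  2. fill(C) -> (A=0 B=6 C=10)
  3. pour(B -> A) -> (A=4 B=2 C=10)
Reached target in 3 moves.

Answer: 3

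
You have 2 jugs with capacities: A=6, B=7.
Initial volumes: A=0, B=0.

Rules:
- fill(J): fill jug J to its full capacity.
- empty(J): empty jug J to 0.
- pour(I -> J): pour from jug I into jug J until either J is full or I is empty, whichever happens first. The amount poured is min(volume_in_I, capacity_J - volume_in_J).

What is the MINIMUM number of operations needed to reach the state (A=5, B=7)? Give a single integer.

Answer: 4

Derivation:
BFS from (A=0, B=0). One shortest path:
  1. fill(A) -> (A=6 B=0)
  2. pour(A -> B) -> (A=0 B=6)
  3. fill(A) -> (A=6 B=6)
  4. pour(A -> B) -> (A=5 B=7)
Reached target in 4 moves.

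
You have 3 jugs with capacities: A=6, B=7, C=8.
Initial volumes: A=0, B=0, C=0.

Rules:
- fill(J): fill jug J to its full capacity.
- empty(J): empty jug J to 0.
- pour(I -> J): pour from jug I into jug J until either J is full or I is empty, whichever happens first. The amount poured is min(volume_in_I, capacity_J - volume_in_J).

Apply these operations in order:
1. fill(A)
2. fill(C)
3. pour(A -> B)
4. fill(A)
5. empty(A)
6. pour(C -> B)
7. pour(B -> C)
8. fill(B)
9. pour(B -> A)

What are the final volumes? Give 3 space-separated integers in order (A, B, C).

Answer: 6 1 8

Derivation:
Step 1: fill(A) -> (A=6 B=0 C=0)
Step 2: fill(C) -> (A=6 B=0 C=8)
Step 3: pour(A -> B) -> (A=0 B=6 C=8)
Step 4: fill(A) -> (A=6 B=6 C=8)
Step 5: empty(A) -> (A=0 B=6 C=8)
Step 6: pour(C -> B) -> (A=0 B=7 C=7)
Step 7: pour(B -> C) -> (A=0 B=6 C=8)
Step 8: fill(B) -> (A=0 B=7 C=8)
Step 9: pour(B -> A) -> (A=6 B=1 C=8)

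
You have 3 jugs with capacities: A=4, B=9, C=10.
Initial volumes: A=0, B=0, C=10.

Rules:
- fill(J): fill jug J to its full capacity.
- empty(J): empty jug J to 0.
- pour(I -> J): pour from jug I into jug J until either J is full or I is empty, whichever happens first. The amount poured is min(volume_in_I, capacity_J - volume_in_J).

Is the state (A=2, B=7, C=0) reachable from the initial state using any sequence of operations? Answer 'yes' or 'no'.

Answer: yes

Derivation:
BFS from (A=0, B=0, C=10):
  1. pour(C -> A) -> (A=4 B=0 C=6)
  2. pour(A -> B) -> (A=0 B=4 C=6)
  3. pour(C -> A) -> (A=4 B=4 C=2)
  4. pour(A -> B) -> (A=0 B=8 C=2)
  5. pour(C -> A) -> (A=2 B=8 C=0)
  6. pour(B -> C) -> (A=2 B=0 C=8)
  7. fill(B) -> (A=2 B=9 C=8)
  8. pour(B -> C) -> (A=2 B=7 C=10)
  9. empty(C) -> (A=2 B=7 C=0)
Target reached → yes.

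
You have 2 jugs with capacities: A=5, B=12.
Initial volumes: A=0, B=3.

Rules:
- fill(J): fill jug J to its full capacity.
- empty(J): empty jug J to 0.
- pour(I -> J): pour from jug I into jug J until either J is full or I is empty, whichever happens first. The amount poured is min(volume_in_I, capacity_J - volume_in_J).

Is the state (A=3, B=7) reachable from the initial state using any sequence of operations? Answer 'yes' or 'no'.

BFS explored all 34 reachable states.
Reachable set includes: (0,0), (0,1), (0,2), (0,3), (0,4), (0,5), (0,6), (0,7), (0,8), (0,9), (0,10), (0,11) ...
Target (A=3, B=7) not in reachable set → no.

Answer: no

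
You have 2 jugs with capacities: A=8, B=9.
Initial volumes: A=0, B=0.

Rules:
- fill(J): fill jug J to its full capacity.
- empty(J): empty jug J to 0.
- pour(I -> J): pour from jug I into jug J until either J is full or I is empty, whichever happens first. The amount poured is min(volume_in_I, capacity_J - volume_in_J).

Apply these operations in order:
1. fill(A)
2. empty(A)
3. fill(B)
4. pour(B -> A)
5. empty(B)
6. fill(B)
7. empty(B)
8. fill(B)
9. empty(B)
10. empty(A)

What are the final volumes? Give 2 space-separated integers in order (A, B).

Answer: 0 0

Derivation:
Step 1: fill(A) -> (A=8 B=0)
Step 2: empty(A) -> (A=0 B=0)
Step 3: fill(B) -> (A=0 B=9)
Step 4: pour(B -> A) -> (A=8 B=1)
Step 5: empty(B) -> (A=8 B=0)
Step 6: fill(B) -> (A=8 B=9)
Step 7: empty(B) -> (A=8 B=0)
Step 8: fill(B) -> (A=8 B=9)
Step 9: empty(B) -> (A=8 B=0)
Step 10: empty(A) -> (A=0 B=0)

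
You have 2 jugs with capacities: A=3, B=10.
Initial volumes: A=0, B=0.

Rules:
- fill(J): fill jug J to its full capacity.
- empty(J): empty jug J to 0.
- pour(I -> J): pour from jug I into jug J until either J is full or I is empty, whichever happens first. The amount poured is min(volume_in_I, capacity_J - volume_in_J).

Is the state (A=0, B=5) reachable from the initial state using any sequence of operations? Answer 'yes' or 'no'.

Answer: yes

Derivation:
BFS from (A=0, B=0):
  1. fill(A) -> (A=3 B=0)
  2. pour(A -> B) -> (A=0 B=3)
  3. fill(A) -> (A=3 B=3)
  4. pour(A -> B) -> (A=0 B=6)
  5. fill(A) -> (A=3 B=6)
  6. pour(A -> B) -> (A=0 B=9)
  7. fill(A) -> (A=3 B=9)
  8. pour(A -> B) -> (A=2 B=10)
  9. empty(B) -> (A=2 B=0)
  10. pour(A -> B) -> (A=0 B=2)
  11. fill(A) -> (A=3 B=2)
  12. pour(A -> B) -> (A=0 B=5)
Target reached → yes.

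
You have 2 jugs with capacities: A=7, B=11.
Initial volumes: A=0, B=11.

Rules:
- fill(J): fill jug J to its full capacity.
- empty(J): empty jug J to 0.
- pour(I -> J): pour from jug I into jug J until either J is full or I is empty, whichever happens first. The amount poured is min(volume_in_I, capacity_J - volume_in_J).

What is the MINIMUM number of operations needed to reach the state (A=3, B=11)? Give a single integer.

BFS from (A=0, B=11). One shortest path:
  1. fill(A) -> (A=7 B=11)
  2. empty(B) -> (A=7 B=0)
  3. pour(A -> B) -> (A=0 B=7)
  4. fill(A) -> (A=7 B=7)
  5. pour(A -> B) -> (A=3 B=11)
Reached target in 5 moves.

Answer: 5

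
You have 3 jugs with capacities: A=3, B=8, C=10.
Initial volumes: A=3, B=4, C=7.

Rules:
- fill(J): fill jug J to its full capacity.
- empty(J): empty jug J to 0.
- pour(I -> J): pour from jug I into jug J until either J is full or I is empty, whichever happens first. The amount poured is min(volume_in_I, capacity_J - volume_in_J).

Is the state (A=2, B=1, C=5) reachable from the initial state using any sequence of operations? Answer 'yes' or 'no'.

BFS explored all 270 reachable states.
Reachable set includes: (0,0,0), (0,0,1), (0,0,2), (0,0,3), (0,0,4), (0,0,5), (0,0,6), (0,0,7), (0,0,8), (0,0,9), (0,0,10), (0,1,0) ...
Target (A=2, B=1, C=5) not in reachable set → no.

Answer: no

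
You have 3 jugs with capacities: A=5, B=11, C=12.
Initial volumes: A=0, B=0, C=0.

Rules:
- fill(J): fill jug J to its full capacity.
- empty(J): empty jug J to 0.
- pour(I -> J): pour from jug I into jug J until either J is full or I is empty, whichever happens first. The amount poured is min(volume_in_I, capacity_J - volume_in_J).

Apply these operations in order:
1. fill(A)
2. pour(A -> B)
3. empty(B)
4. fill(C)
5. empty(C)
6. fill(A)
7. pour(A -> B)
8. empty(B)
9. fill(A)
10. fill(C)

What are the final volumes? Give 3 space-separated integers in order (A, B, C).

Answer: 5 0 12

Derivation:
Step 1: fill(A) -> (A=5 B=0 C=0)
Step 2: pour(A -> B) -> (A=0 B=5 C=0)
Step 3: empty(B) -> (A=0 B=0 C=0)
Step 4: fill(C) -> (A=0 B=0 C=12)
Step 5: empty(C) -> (A=0 B=0 C=0)
Step 6: fill(A) -> (A=5 B=0 C=0)
Step 7: pour(A -> B) -> (A=0 B=5 C=0)
Step 8: empty(B) -> (A=0 B=0 C=0)
Step 9: fill(A) -> (A=5 B=0 C=0)
Step 10: fill(C) -> (A=5 B=0 C=12)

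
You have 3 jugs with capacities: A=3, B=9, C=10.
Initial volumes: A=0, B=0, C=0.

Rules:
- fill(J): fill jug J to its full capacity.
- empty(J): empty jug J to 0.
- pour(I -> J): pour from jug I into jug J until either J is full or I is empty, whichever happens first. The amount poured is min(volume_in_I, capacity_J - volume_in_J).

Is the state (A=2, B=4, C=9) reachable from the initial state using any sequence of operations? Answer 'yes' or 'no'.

Answer: no

Derivation:
BFS explored all 296 reachable states.
Reachable set includes: (0,0,0), (0,0,1), (0,0,2), (0,0,3), (0,0,4), (0,0,5), (0,0,6), (0,0,7), (0,0,8), (0,0,9), (0,0,10), (0,1,0) ...
Target (A=2, B=4, C=9) not in reachable set → no.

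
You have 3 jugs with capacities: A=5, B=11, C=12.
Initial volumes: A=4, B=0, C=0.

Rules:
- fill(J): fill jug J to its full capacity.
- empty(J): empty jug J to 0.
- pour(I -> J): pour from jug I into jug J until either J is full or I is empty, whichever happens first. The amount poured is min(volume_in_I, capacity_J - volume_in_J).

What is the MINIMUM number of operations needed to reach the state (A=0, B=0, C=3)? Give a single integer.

BFS from (A=4, B=0, C=0). One shortest path:
  1. fill(B) -> (A=4 B=11 C=0)
  2. pour(A -> C) -> (A=0 B=11 C=4)
  3. pour(B -> C) -> (A=0 B=3 C=12)
  4. empty(C) -> (A=0 B=3 C=0)
  5. pour(B -> C) -> (A=0 B=0 C=3)
Reached target in 5 moves.

Answer: 5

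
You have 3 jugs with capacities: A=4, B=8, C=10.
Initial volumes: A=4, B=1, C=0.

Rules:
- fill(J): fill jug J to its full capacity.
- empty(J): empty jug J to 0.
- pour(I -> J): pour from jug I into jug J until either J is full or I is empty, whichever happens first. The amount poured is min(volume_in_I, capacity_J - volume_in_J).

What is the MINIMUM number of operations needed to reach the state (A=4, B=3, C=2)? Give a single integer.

BFS from (A=4, B=1, C=0). One shortest path:
  1. pour(A -> B) -> (A=0 B=5 C=0)
  2. pour(B -> C) -> (A=0 B=0 C=5)
  3. fill(B) -> (A=0 B=8 C=5)
  4. pour(B -> C) -> (A=0 B=3 C=10)
  5. pour(C -> A) -> (A=4 B=3 C=6)
  6. empty(A) -> (A=0 B=3 C=6)
  7. pour(C -> A) -> (A=4 B=3 C=2)
Reached target in 7 moves.

Answer: 7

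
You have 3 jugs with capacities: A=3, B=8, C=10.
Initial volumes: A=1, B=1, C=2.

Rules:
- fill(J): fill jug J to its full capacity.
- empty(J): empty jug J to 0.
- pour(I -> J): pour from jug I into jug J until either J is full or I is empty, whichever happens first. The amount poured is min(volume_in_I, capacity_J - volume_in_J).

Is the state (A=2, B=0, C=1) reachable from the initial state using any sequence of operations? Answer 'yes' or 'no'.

Answer: yes

Derivation:
BFS from (A=1, B=1, C=2):
  1. empty(A) -> (A=0 B=1 C=2)
  2. pour(C -> A) -> (A=2 B=1 C=0)
  3. pour(B -> C) -> (A=2 B=0 C=1)
Target reached → yes.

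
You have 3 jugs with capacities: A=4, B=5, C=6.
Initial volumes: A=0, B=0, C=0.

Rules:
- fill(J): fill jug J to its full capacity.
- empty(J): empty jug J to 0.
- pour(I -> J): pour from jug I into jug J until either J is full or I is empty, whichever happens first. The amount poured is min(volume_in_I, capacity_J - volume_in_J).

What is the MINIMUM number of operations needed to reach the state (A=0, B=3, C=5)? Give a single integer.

BFS from (A=0, B=0, C=0). One shortest path:
  1. fill(A) -> (A=4 B=0 C=0)
  2. pour(A -> B) -> (A=0 B=4 C=0)
  3. fill(A) -> (A=4 B=4 C=0)
  4. pour(A -> B) -> (A=3 B=5 C=0)
  5. pour(B -> C) -> (A=3 B=0 C=5)
  6. pour(A -> B) -> (A=0 B=3 C=5)
Reached target in 6 moves.

Answer: 6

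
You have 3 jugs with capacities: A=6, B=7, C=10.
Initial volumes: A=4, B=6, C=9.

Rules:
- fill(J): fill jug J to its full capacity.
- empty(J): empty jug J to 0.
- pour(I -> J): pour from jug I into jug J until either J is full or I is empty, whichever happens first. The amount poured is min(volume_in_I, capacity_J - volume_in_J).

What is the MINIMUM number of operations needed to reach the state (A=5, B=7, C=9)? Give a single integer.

BFS from (A=4, B=6, C=9). One shortest path:
  1. fill(A) -> (A=6 B=6 C=9)
  2. pour(A -> B) -> (A=5 B=7 C=9)
Reached target in 2 moves.

Answer: 2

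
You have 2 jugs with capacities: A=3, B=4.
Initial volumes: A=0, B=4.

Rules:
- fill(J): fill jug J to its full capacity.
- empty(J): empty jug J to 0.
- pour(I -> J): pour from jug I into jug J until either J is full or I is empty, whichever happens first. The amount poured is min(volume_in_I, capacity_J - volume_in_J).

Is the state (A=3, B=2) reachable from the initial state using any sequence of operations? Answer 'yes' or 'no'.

Answer: yes

Derivation:
BFS from (A=0, B=4):
  1. pour(B -> A) -> (A=3 B=1)
  2. empty(A) -> (A=0 B=1)
  3. pour(B -> A) -> (A=1 B=0)
  4. fill(B) -> (A=1 B=4)
  5. pour(B -> A) -> (A=3 B=2)
Target reached → yes.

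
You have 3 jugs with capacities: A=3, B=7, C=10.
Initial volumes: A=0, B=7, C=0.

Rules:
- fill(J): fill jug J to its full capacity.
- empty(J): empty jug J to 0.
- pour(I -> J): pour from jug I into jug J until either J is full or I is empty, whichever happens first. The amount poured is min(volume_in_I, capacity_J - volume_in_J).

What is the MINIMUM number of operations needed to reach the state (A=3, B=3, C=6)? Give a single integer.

BFS from (A=0, B=7, C=0). One shortest path:
  1. fill(A) -> (A=3 B=7 C=0)
  2. empty(B) -> (A=3 B=0 C=0)
  3. pour(A -> B) -> (A=0 B=3 C=0)
  4. fill(A) -> (A=3 B=3 C=0)
  5. pour(A -> C) -> (A=0 B=3 C=3)
  6. fill(A) -> (A=3 B=3 C=3)
  7. pour(A -> C) -> (A=0 B=3 C=6)
  8. fill(A) -> (A=3 B=3 C=6)
Reached target in 8 moves.

Answer: 8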